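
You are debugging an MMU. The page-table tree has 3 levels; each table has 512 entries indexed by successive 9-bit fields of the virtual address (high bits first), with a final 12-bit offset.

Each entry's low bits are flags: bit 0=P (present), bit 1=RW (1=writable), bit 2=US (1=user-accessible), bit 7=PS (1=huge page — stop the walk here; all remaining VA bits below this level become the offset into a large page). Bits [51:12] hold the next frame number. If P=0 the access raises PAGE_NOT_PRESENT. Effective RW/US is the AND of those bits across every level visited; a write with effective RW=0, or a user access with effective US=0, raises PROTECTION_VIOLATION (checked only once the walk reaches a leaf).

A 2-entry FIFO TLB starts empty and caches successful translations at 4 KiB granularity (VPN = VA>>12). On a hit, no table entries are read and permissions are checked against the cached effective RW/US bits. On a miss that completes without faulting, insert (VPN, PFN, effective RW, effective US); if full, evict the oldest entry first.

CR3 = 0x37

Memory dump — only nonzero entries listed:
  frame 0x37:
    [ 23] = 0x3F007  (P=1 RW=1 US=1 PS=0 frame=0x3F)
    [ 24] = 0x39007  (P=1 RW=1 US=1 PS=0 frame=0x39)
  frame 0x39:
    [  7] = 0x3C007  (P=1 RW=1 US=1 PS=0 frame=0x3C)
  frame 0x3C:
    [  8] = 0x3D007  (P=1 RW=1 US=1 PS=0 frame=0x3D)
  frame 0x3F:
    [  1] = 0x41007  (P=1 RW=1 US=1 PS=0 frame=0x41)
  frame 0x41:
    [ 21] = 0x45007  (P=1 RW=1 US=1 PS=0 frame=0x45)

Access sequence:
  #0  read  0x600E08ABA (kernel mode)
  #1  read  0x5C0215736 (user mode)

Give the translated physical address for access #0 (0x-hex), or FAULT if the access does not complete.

Walk each access:
#0 VA=0x600E08ABA (r,kernel):
  [0] read 0x37 idx=24: raw=0x39007 flags P=1 W=1 U=1 S=0
  [1] read 0x39 idx=7: raw=0x3C007 flags P=1 W=1 U=1 S=0
  [2] read 0x3C idx=8: raw=0x3D007 flags P=1 W=1 U=1 S=0
  ✓ 0x3DABA  — 3 lookups
#1 VA=0x5C0215736 (r,user):
  [0] read 0x37 idx=23: raw=0x3F007 flags P=1 W=1 U=1 S=0
  [1] read 0x3F idx=1: raw=0x41007 flags P=1 W=1 U=1 S=0
  [2] read 0x41 idx=21: raw=0x45007 flags P=1 W=1 U=1 S=0
  ✓ 0x45736  — 3 lookups

Access #0 PA: 0x3DABA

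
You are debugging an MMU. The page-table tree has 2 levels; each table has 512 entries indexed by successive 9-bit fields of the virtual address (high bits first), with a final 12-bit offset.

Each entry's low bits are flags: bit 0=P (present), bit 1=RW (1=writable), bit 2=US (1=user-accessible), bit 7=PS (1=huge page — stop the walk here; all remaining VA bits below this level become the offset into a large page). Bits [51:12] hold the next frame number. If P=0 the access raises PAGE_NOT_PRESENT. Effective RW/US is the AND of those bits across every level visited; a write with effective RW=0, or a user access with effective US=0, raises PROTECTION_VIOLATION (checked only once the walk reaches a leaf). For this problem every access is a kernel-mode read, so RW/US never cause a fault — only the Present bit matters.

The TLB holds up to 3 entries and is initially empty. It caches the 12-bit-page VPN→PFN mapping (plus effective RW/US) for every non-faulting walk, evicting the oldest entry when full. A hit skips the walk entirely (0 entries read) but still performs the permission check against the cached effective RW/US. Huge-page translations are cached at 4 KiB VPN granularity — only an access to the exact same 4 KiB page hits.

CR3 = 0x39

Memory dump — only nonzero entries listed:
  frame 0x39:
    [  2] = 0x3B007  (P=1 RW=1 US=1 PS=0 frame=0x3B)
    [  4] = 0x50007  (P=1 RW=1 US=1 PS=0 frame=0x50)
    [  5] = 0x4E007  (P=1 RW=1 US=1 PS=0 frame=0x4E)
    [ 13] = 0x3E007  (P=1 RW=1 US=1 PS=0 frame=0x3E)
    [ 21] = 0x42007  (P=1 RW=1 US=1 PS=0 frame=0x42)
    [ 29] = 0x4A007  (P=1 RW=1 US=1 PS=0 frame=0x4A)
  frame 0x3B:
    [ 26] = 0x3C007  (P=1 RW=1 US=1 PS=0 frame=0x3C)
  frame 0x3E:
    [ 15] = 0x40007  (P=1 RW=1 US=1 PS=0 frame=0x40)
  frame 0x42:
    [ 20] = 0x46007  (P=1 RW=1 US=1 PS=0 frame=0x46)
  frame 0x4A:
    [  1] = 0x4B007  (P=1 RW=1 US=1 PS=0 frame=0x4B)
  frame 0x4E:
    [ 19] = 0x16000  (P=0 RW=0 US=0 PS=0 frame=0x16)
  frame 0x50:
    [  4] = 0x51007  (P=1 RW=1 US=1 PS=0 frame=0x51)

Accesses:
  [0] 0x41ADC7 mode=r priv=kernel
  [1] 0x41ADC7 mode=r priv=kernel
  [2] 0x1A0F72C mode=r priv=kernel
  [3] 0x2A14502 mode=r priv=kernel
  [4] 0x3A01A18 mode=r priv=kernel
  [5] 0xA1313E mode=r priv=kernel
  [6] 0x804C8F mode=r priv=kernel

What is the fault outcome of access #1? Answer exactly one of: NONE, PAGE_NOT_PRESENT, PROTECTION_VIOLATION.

Per-access translation:
#0 VA=0x41ADC7 (r,kernel):
  L0: frame=0x39 idx=2 entry=0x3B007 [P=1 RW=1 US=1 PS=0]
  L1: frame=0x3B idx=26 entry=0x3C007 [P=1 RW=1 US=1 PS=0]
  ✓ 0x3CDC7  — 2 lookups
#1 VA=0x41ADC7 (r,kernel):
  TLB hit vpn=0x41A → PA=0x3CDC7
#2 VA=0x1A0F72C (r,kernel):
  L0: frame=0x39 idx=13 entry=0x3E007 [P=1 RW=1 US=1 PS=0]
  L1: frame=0x3E idx=15 entry=0x40007 [P=1 RW=1 US=1 PS=0]
  ✓ 0x4072C  — 2 lookups
#3 VA=0x2A14502 (r,kernel):
  L0: frame=0x39 idx=21 entry=0x42007 [P=1 RW=1 US=1 PS=0]
  L1: frame=0x42 idx=20 entry=0x46007 [P=1 RW=1 US=1 PS=0]
  ✓ 0x46502  — 2 lookups
#4 VA=0x3A01A18 (r,kernel):
  L0: frame=0x39 idx=29 entry=0x4A007 [P=1 RW=1 US=1 PS=0]
  L1: frame=0x4A idx=1 entry=0x4B007 [P=1 RW=1 US=1 PS=0]
  ✓ 0x4BA18  — 2 lookups
#5 VA=0xA1313E (r,kernel):
  L0: frame=0x39 idx=5 entry=0x4E007 [P=1 RW=1 US=1 PS=0]
  L1: frame=0x4E idx=19 entry=0x16000 [P=0 RW=0 US=0 PS=0]
  ⇒ fault: PAGE_NOT_PRESENT  — 2 lookups
#6 VA=0x804C8F (r,kernel):
  L0: frame=0x39 idx=4 entry=0x50007 [P=1 RW=1 US=1 PS=0]
  L1: frame=0x50 idx=4 entry=0x51007 [P=1 RW=1 US=1 PS=0]
  ✓ 0x51C8F  — 2 lookups

Access #1 fault: NONE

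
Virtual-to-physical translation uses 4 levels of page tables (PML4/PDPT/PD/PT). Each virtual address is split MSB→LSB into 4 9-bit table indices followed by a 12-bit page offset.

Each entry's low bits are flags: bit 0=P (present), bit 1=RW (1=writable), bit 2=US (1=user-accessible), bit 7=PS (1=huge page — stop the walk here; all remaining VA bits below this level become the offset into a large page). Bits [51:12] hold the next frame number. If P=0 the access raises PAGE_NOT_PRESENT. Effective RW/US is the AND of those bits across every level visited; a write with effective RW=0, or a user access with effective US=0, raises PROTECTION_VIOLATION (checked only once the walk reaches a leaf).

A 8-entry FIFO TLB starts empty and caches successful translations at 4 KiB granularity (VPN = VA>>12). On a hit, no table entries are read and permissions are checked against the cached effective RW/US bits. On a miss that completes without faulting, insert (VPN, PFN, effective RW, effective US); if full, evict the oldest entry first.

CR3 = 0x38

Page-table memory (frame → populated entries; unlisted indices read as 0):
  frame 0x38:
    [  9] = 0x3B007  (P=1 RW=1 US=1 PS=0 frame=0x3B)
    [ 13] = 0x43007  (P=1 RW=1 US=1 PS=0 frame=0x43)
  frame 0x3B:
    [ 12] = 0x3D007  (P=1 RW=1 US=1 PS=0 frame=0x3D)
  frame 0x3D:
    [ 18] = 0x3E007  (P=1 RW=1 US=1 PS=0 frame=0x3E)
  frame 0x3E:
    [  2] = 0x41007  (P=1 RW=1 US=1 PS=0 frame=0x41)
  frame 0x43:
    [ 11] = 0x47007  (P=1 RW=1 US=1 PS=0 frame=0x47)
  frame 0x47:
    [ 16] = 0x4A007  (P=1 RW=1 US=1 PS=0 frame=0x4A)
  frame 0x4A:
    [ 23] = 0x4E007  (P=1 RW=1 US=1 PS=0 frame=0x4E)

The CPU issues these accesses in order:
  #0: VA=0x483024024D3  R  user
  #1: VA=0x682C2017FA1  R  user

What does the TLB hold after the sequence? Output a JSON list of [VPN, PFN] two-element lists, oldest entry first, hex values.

Trace:
#0 VA=0x483024024D3 (r,user):
  lvl0: tbl 0x38, slot 9 ⇒ 0x3B007 (P1/RW1/US1/PS0)
  lvl1: tbl 0x3B, slot 12 ⇒ 0x3D007 (P1/RW1/US1/PS0)
  lvl2: tbl 0x3D, slot 18 ⇒ 0x3E007 (P1/RW1/US1/PS0)
  lvl3: tbl 0x3E, slot 2 ⇒ 0x41007 (P1/RW1/US1/PS0)
  ✓ 0x414D3  — 4 lookups
#1 VA=0x682C2017FA1 (r,user):
  lvl0: tbl 0x38, slot 13 ⇒ 0x43007 (P1/RW1/US1/PS0)
  lvl1: tbl 0x43, slot 11 ⇒ 0x47007 (P1/RW1/US1/PS0)
  lvl2: tbl 0x47, slot 16 ⇒ 0x4A007 (P1/RW1/US1/PS0)
  lvl3: tbl 0x4A, slot 23 ⇒ 0x4E007 (P1/RW1/US1/PS0)
  ✓ 0x4EFA1  — 4 lookups

TLB: [["0x48302402", "0x41"], ["0x682C2017", "0x4E"]]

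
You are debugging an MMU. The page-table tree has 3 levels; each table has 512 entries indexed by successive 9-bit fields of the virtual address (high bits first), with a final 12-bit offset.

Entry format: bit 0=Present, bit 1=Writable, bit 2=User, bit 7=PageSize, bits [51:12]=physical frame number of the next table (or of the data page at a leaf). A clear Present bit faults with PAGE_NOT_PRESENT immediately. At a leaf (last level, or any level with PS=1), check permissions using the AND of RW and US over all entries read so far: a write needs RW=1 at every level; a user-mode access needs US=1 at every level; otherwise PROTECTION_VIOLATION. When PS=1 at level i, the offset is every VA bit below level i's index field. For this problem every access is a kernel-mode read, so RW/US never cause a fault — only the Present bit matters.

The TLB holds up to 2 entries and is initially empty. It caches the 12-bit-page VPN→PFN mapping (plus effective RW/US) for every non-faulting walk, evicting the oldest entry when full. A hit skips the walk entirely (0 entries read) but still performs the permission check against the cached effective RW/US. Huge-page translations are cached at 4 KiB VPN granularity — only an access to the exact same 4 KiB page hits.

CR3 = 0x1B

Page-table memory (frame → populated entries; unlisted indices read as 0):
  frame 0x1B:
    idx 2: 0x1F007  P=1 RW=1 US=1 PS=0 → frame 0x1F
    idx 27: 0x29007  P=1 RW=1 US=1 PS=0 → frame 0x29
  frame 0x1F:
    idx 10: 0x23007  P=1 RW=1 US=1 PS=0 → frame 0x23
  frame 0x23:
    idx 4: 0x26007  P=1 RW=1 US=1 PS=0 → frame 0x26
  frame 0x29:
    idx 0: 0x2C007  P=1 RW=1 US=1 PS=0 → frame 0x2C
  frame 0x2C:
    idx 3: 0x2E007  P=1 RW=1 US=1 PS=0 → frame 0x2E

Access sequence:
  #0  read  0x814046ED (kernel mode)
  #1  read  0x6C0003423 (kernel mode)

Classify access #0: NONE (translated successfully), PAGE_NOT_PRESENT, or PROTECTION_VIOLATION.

Walk each access:
#0 VA=0x814046ED (r,kernel):
  L0 @0x1B[2] → 0x1F007  P=1,RW=1,US=1,PS=0
  L1 @0x1F[10] → 0x23007  P=1,RW=1,US=1,PS=0
  L2 @0x23[4] → 0x26007  P=1,RW=1,US=1,PS=0
  → PA=0x266ED  (3 entries read)
#1 VA=0x6C0003423 (r,kernel):
  L0 @0x1B[27] → 0x29007  P=1,RW=1,US=1,PS=0
  L1 @0x29[0] → 0x2C007  P=1,RW=1,US=1,PS=0
  L2 @0x2C[3] → 0x2E007  P=1,RW=1,US=1,PS=0
  → PA=0x2E423  (3 entries read)

Access #0 fault: NONE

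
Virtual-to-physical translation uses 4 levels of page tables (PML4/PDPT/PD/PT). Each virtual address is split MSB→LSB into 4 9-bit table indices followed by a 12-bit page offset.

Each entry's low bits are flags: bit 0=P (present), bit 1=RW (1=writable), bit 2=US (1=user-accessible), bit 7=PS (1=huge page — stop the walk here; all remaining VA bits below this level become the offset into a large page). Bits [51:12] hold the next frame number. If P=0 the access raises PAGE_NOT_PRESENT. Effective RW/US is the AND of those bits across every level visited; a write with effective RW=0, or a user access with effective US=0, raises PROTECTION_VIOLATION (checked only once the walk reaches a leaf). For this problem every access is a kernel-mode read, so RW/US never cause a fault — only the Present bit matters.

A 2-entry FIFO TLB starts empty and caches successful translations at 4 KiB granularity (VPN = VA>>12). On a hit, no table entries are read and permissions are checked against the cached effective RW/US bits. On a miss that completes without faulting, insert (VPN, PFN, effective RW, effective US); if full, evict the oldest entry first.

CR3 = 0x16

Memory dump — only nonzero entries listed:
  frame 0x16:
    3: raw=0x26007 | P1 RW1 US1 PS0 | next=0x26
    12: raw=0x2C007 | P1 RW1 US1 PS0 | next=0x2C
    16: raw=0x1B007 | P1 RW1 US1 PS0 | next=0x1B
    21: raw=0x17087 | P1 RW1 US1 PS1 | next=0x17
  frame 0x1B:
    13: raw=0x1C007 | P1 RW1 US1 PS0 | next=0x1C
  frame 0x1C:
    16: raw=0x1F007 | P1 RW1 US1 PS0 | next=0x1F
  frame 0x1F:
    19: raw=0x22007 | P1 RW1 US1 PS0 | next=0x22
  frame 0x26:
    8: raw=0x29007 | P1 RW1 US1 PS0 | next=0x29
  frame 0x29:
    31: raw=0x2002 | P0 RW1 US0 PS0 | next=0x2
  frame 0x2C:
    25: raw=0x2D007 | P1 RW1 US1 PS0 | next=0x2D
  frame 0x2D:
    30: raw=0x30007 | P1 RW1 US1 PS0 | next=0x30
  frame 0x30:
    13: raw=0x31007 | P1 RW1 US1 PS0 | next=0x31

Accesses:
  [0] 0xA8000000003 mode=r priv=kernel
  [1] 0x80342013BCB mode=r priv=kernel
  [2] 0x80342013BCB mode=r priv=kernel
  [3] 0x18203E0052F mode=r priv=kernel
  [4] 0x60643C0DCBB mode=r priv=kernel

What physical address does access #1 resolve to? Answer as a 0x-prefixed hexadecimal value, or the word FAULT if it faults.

Walk each access:
#0 VA=0xA8000000003 (r,kernel):
  L0 @0x16[21] → 0x17087  P=1,RW=1,US=1,PS=1
  ✓ 0x17003 (huge @L0)  — 1 lookups
#1 VA=0x80342013BCB (r,kernel):
  L0 @0x16[16] → 0x1B007  P=1,RW=1,US=1,PS=0
  L1 @0x1B[13] → 0x1C007  P=1,RW=1,US=1,PS=0
  L2 @0x1C[16] → 0x1F007  P=1,RW=1,US=1,PS=0
  L3 @0x1F[19] → 0x22007  P=1,RW=1,US=1,PS=0
  ✓ 0x22BCB  — 4 lookups
#2 VA=0x80342013BCB (r,kernel):
  TLB hit vpn=0x80342013 → PA=0x22BCB
#3 VA=0x18203E0052F (r,kernel):
  L0 @0x16[3] → 0x26007  P=1,RW=1,US=1,PS=0
  L1 @0x26[8] → 0x29007  P=1,RW=1,US=1,PS=0
  L2 @0x29[31] → 0x2002  P=0,RW=1,US=0,PS=0
  ✗ PAGE_NOT_PRESENT  [3 reads]
#4 VA=0x60643C0DCBB (r,kernel):
  L0 @0x16[12] → 0x2C007  P=1,RW=1,US=1,PS=0
  L1 @0x2C[25] → 0x2D007  P=1,RW=1,US=1,PS=0
  L2 @0x2D[30] → 0x30007  P=1,RW=1,US=1,PS=0
  L3 @0x30[13] → 0x31007  P=1,RW=1,US=1,PS=0
  ✓ 0x31CBB  — 4 lookups

Access #1 PA: 0x22BCB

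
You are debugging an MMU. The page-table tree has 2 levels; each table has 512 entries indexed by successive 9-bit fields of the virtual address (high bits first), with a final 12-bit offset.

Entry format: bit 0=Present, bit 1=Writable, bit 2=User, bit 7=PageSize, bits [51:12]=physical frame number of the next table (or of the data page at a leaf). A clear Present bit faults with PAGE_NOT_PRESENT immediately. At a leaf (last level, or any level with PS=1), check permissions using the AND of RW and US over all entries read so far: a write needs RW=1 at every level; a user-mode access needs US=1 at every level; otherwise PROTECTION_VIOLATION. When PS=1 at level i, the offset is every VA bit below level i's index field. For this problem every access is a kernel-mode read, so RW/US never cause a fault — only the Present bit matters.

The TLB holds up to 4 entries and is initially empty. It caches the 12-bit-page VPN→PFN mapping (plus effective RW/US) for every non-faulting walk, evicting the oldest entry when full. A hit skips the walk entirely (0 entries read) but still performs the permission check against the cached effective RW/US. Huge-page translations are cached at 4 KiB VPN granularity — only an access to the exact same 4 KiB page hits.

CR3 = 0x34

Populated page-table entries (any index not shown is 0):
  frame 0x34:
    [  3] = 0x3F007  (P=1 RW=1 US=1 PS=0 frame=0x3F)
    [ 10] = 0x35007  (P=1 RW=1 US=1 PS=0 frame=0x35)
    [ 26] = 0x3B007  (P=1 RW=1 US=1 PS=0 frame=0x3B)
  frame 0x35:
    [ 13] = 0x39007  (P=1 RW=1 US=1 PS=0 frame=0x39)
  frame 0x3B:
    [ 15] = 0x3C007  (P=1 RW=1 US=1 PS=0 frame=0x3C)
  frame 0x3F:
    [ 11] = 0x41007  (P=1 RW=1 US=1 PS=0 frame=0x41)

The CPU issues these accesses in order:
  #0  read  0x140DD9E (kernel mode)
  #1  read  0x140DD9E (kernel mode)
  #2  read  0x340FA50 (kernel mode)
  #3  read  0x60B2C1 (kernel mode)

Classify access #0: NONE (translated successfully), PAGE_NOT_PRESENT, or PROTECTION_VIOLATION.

Walk each access:
#0 VA=0x140DD9E (r,kernel):
  [0] read 0x34 idx=10: raw=0x35007 flags P=1 W=1 U=1 S=0
  [1] read 0x35 idx=13: raw=0x39007 flags P=1 W=1 U=1 S=0
  ✓ 0x39D9E  — 2 lookups
#1 VA=0x140DD9E (r,kernel):
  TLB hit vpn=0x140D → PA=0x39D9E
#2 VA=0x340FA50 (r,kernel):
  [0] read 0x34 idx=26: raw=0x3B007 flags P=1 W=1 U=1 S=0
  [1] read 0x3B idx=15: raw=0x3C007 flags P=1 W=1 U=1 S=0
  ✓ 0x3CA50  — 2 lookups
#3 VA=0x60B2C1 (r,kernel):
  [0] read 0x34 idx=3: raw=0x3F007 flags P=1 W=1 U=1 S=0
  [1] read 0x3F idx=11: raw=0x41007 flags P=1 W=1 U=1 S=0
  ✓ 0x412C1  — 2 lookups

Access #0 fault: NONE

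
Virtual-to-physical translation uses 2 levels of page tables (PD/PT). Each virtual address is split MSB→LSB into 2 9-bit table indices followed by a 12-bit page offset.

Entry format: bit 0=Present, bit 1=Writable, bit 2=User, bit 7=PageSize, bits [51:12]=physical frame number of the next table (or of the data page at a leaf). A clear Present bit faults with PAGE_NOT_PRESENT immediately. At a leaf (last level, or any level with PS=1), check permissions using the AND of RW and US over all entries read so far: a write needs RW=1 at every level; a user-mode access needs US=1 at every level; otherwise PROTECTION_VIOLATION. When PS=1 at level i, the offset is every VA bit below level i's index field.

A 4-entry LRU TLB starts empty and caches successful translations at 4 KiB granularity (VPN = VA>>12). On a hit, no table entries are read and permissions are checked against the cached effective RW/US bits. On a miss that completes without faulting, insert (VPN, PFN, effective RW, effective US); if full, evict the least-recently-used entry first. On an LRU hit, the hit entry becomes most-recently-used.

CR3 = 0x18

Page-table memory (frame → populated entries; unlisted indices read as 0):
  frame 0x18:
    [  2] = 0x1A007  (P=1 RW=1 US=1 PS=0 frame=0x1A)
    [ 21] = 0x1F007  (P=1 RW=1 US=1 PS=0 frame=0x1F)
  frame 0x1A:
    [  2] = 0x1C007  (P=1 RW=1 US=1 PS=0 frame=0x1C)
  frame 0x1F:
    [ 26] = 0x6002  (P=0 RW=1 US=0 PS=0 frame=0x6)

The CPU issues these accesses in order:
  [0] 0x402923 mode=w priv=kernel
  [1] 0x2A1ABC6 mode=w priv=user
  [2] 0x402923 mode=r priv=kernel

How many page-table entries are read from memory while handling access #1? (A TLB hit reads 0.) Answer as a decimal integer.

Per-access translation:
#0 VA=0x402923 (w,kernel):
  L0 @0x18[2] → 0x1A007  P=1,RW=1,US=1,PS=0
  L1 @0x1A[2] → 0x1C007  P=1,RW=1,US=1,PS=0
  ⇒ phys 0x1C923  [2 reads]
#1 VA=0x2A1ABC6 (w,user):
  L0 @0x18[21] → 0x1F007  P=1,RW=1,US=1,PS=0
  L1 @0x1F[26] → 0x6002  P=0,RW=1,US=0,PS=0
  → PAGE_NOT_PRESENT  (2 entries read)
#2 VA=0x402923 (r,kernel):
  TLB hit vpn=0x402 → PA=0x1C923

Entries read for #1: 2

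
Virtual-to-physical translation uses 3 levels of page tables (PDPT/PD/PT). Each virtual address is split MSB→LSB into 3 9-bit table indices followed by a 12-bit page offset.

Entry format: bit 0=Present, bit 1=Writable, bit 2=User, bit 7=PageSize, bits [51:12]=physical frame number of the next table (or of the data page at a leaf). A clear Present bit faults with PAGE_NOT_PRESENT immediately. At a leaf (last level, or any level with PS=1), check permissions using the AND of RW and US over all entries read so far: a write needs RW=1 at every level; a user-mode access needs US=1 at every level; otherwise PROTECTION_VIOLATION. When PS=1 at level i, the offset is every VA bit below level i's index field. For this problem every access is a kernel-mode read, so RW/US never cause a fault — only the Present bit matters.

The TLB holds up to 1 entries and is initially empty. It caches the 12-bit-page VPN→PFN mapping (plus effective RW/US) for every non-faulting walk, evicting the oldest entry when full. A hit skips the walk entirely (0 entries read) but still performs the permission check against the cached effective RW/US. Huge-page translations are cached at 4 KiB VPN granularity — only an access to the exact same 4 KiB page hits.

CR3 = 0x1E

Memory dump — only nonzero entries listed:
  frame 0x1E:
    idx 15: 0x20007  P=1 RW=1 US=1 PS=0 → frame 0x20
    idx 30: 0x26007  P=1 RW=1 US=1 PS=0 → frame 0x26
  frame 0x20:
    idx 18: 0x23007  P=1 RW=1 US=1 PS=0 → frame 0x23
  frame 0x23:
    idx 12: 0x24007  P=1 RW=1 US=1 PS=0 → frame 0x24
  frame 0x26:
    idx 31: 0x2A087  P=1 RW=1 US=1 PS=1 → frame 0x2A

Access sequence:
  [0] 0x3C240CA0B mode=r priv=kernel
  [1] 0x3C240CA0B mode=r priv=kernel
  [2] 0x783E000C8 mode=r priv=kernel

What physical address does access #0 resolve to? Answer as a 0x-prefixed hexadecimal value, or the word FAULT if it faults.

Walk each access:
#0 VA=0x3C240CA0B (r,kernel):
  lvl0: tbl 0x1E, slot 15 ⇒ 0x20007 (P1/RW1/US1/PS0)
  lvl1: tbl 0x20, slot 18 ⇒ 0x23007 (P1/RW1/US1/PS0)
  lvl2: tbl 0x23, slot 12 ⇒ 0x24007 (P1/RW1/US1/PS0)
  → PA=0x24A0B  (3 entries read)
#1 VA=0x3C240CA0B (r,kernel):
  TLB hit vpn=0x3C240C → PA=0x24A0B
#2 VA=0x783E000C8 (r,kernel):
  lvl0: tbl 0x1E, slot 30 ⇒ 0x26007 (P1/RW1/US1/PS0)
  lvl1: tbl 0x26, slot 31 ⇒ 0x2A087 (P1/RW1/US1/PS1)
  → PA=0x2A0C8 (huge @L1)  (2 entries read)

Access #0 PA: 0x24A0B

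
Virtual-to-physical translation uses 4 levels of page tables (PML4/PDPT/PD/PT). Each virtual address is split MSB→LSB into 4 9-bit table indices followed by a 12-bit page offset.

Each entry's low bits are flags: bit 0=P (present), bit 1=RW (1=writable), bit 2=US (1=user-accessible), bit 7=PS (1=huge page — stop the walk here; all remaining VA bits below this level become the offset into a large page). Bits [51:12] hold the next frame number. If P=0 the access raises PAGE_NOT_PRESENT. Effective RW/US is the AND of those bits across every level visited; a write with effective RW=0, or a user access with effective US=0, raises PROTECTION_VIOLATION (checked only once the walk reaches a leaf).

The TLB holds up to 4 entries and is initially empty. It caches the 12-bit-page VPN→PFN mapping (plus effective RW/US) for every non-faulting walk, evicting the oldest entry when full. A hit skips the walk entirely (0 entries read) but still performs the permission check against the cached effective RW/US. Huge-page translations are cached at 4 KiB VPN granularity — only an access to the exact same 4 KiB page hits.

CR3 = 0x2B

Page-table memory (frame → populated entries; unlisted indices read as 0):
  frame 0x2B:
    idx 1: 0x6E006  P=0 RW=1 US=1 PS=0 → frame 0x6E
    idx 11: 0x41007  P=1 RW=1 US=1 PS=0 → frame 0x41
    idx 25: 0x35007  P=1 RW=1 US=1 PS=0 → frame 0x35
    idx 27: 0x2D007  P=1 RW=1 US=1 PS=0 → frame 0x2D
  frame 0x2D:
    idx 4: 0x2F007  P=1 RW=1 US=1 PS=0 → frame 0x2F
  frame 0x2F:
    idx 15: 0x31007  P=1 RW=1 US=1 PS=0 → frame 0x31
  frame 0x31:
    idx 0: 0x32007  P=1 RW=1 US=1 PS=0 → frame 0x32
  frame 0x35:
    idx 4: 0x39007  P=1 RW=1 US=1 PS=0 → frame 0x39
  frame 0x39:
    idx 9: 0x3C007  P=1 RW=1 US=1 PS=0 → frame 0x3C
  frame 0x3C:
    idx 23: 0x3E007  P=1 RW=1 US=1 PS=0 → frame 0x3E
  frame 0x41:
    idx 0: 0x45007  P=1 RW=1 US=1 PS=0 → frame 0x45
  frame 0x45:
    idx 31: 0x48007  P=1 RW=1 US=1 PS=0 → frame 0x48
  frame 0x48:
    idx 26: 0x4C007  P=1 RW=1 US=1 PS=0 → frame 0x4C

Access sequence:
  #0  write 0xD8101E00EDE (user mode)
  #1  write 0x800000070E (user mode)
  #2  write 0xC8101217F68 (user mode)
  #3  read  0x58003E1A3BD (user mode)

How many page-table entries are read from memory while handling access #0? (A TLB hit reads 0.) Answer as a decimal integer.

Per-access translation:
#0 VA=0xD8101E00EDE (w,user):
  L0: frame=0x2B idx=27 entry=0x2D007 [P=1 RW=1 US=1 PS=0]
  L1: frame=0x2D idx=4 entry=0x2F007 [P=1 RW=1 US=1 PS=0]
  L2: frame=0x2F idx=15 entry=0x31007 [P=1 RW=1 US=1 PS=0]
  L3: frame=0x31 idx=0 entry=0x32007 [P=1 RW=1 US=1 PS=0]
  → PA=0x32EDE  (4 entries read)
#1 VA=0x800000070E (w,user):
  L0: frame=0x2B idx=1 entry=0x6E006 [P=0 RW=1 US=1 PS=0]
  ⇒ fault: PAGE_NOT_PRESENT  — 1 lookups
#2 VA=0xC8101217F68 (w,user):
  L0: frame=0x2B idx=25 entry=0x35007 [P=1 RW=1 US=1 PS=0]
  L1: frame=0x35 idx=4 entry=0x39007 [P=1 RW=1 US=1 PS=0]
  L2: frame=0x39 idx=9 entry=0x3C007 [P=1 RW=1 US=1 PS=0]
  L3: frame=0x3C idx=23 entry=0x3E007 [P=1 RW=1 US=1 PS=0]
  → PA=0x3EF68  (4 entries read)
#3 VA=0x58003E1A3BD (r,user):
  L0: frame=0x2B idx=11 entry=0x41007 [P=1 RW=1 US=1 PS=0]
  L1: frame=0x41 idx=0 entry=0x45007 [P=1 RW=1 US=1 PS=0]
  L2: frame=0x45 idx=31 entry=0x48007 [P=1 RW=1 US=1 PS=0]
  L3: frame=0x48 idx=26 entry=0x4C007 [P=1 RW=1 US=1 PS=0]
  → PA=0x4C3BD  (4 entries read)

Entries read for #0: 4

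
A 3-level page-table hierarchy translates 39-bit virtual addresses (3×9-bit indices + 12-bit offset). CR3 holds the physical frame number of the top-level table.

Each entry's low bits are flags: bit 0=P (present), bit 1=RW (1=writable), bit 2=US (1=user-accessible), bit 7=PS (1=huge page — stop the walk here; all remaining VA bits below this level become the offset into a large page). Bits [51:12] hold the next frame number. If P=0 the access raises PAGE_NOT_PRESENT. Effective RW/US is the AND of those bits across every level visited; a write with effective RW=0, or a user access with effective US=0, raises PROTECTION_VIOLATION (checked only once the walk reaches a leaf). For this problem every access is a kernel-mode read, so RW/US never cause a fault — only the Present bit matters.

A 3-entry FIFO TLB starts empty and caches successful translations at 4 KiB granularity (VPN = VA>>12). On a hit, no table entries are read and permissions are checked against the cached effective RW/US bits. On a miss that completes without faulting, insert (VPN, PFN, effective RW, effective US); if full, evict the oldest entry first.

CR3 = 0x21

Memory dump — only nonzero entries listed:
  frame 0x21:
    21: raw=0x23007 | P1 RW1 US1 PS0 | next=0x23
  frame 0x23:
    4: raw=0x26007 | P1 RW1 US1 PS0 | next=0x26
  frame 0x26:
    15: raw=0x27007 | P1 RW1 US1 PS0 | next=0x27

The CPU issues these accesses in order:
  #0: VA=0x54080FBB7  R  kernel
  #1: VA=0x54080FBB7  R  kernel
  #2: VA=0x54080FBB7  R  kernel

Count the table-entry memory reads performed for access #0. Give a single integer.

Per-access translation:
#0 VA=0x54080FBB7 (r,kernel):
  [0] read 0x21 idx=21: raw=0x23007 flags P=1 W=1 U=1 S=0
  [1] read 0x23 idx=4: raw=0x26007 flags P=1 W=1 U=1 S=0
  [2] read 0x26 idx=15: raw=0x27007 flags P=1 W=1 U=1 S=0
  ⇒ phys 0x27BB7  [3 reads]
#1 VA=0x54080FBB7 (r,kernel):
  TLB hit vpn=0x54080F → PA=0x27BB7
#2 VA=0x54080FBB7 (r,kernel):
  TLB hit vpn=0x54080F → PA=0x27BB7

Entries read for #0: 3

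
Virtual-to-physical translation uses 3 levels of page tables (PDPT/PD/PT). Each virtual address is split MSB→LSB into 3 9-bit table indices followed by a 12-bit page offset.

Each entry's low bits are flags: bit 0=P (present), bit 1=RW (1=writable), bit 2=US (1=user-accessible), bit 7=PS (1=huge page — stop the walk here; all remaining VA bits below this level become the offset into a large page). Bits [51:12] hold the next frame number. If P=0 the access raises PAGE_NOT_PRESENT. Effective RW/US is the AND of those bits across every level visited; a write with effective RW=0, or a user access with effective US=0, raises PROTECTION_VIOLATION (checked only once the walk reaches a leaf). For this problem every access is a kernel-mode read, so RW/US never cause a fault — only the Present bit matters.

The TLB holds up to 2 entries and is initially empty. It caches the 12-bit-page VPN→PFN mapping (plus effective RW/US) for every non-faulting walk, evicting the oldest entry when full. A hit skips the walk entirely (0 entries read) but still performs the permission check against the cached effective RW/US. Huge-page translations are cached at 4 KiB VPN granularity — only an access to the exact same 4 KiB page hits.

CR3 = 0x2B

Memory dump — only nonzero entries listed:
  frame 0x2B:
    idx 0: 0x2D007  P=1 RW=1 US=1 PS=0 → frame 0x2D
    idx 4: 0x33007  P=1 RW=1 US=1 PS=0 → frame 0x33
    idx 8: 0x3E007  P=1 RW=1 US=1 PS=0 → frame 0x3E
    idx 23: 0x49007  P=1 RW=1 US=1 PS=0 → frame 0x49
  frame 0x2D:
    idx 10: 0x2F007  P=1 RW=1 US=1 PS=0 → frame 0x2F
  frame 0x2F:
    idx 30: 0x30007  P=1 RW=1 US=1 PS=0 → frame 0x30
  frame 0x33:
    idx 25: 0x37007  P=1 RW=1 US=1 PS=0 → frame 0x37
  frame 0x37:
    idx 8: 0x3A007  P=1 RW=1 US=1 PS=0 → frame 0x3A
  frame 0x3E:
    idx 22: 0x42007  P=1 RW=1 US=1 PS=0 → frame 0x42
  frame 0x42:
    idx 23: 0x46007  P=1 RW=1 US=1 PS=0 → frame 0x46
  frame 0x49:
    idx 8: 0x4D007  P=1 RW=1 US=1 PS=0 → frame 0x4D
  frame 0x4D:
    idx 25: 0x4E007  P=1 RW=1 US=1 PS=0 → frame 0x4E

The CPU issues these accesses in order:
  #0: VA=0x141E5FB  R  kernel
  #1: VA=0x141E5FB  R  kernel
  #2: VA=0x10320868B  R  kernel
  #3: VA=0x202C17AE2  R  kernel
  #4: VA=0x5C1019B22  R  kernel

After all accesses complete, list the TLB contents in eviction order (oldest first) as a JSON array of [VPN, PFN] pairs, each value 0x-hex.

Trace:
#0 VA=0x141E5FB (r,kernel):
  lvl0: tbl 0x2B, slot 0 ⇒ 0x2D007 (P1/RW1/US1/PS0)
  lvl1: tbl 0x2D, slot 10 ⇒ 0x2F007 (P1/RW1/US1/PS0)
  lvl2: tbl 0x2F, slot 30 ⇒ 0x30007 (P1/RW1/US1/PS0)
  → PA=0x305FB  (3 entries read)
#1 VA=0x141E5FB (r,kernel):
  TLB hit vpn=0x141E → PA=0x305FB
#2 VA=0x10320868B (r,kernel):
  lvl0: tbl 0x2B, slot 4 ⇒ 0x33007 (P1/RW1/US1/PS0)
  lvl1: tbl 0x33, slot 25 ⇒ 0x37007 (P1/RW1/US1/PS0)
  lvl2: tbl 0x37, slot 8 ⇒ 0x3A007 (P1/RW1/US1/PS0)
  → PA=0x3A68B  (3 entries read)
#3 VA=0x202C17AE2 (r,kernel):
  lvl0: tbl 0x2B, slot 8 ⇒ 0x3E007 (P1/RW1/US1/PS0)
  lvl1: tbl 0x3E, slot 22 ⇒ 0x42007 (P1/RW1/US1/PS0)
  lvl2: tbl 0x42, slot 23 ⇒ 0x46007 (P1/RW1/US1/PS0)
  → PA=0x46AE2  (3 entries read)
#4 VA=0x5C1019B22 (r,kernel):
  lvl0: tbl 0x2B, slot 23 ⇒ 0x49007 (P1/RW1/US1/PS0)
  lvl1: tbl 0x49, slot 8 ⇒ 0x4D007 (P1/RW1/US1/PS0)
  lvl2: tbl 0x4D, slot 25 ⇒ 0x4E007 (P1/RW1/US1/PS0)
  → PA=0x4EB22  (3 entries read)

TLB: [["0x202C17", "0x46"], ["0x5C1019", "0x4E"]]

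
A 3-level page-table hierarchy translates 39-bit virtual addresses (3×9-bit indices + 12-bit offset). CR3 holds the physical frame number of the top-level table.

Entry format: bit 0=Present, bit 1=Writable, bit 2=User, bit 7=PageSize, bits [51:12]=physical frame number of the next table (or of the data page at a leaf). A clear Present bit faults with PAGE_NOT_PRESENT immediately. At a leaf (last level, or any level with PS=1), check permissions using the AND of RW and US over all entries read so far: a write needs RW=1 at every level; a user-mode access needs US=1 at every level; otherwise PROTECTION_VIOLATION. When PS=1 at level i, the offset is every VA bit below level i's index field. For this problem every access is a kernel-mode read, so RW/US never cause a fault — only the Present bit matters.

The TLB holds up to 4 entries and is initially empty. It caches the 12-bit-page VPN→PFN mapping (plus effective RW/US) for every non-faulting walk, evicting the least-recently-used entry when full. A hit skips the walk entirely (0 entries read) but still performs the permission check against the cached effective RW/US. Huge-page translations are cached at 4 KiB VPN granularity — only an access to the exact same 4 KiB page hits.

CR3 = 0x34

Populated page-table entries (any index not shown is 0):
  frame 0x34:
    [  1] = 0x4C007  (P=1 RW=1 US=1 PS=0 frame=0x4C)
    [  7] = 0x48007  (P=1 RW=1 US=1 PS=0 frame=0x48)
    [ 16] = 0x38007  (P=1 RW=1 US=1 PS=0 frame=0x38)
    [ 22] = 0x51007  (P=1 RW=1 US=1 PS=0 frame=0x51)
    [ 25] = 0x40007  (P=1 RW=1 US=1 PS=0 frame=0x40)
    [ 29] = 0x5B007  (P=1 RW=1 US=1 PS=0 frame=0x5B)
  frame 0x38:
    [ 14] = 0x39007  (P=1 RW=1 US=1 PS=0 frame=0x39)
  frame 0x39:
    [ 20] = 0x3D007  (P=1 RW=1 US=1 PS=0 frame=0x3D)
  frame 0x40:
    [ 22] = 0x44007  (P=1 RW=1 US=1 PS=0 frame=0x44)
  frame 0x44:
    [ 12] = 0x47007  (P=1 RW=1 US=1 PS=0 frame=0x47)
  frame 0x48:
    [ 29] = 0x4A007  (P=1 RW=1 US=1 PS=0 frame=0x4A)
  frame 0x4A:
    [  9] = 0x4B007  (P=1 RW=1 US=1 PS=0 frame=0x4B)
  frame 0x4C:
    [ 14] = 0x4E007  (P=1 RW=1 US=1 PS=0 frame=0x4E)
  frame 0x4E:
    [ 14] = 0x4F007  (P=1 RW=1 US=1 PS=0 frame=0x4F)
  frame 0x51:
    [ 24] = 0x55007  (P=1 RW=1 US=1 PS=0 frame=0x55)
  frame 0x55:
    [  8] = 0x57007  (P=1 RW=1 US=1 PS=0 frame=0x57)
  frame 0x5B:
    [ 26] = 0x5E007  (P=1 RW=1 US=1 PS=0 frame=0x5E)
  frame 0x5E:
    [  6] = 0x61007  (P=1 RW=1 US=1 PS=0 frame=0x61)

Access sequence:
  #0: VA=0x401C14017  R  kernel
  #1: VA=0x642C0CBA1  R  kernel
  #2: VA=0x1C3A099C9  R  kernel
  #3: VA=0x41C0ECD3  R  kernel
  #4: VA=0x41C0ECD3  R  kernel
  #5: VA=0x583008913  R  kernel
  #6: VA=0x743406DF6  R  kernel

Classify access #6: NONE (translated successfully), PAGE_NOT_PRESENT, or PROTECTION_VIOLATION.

Walk each access:
#0 VA=0x401C14017 (r,kernel):
  L0 @0x34[16] → 0x38007  P=1,RW=1,US=1,PS=0
  L1 @0x38[14] → 0x39007  P=1,RW=1,US=1,PS=0
  L2 @0x39[20] → 0x3D007  P=1,RW=1,US=1,PS=0
  ⇒ phys 0x3D017  [3 reads]
#1 VA=0x642C0CBA1 (r,kernel):
  L0 @0x34[25] → 0x40007  P=1,RW=1,US=1,PS=0
  L1 @0x40[22] → 0x44007  P=1,RW=1,US=1,PS=0
  L2 @0x44[12] → 0x47007  P=1,RW=1,US=1,PS=0
  ⇒ phys 0x47BA1  [3 reads]
#2 VA=0x1C3A099C9 (r,kernel):
  L0 @0x34[7] → 0x48007  P=1,RW=1,US=1,PS=0
  L1 @0x48[29] → 0x4A007  P=1,RW=1,US=1,PS=0
  L2 @0x4A[9] → 0x4B007  P=1,RW=1,US=1,PS=0
  ⇒ phys 0x4B9C9  [3 reads]
#3 VA=0x41C0ECD3 (r,kernel):
  L0 @0x34[1] → 0x4C007  P=1,RW=1,US=1,PS=0
  L1 @0x4C[14] → 0x4E007  P=1,RW=1,US=1,PS=0
  L2 @0x4E[14] → 0x4F007  P=1,RW=1,US=1,PS=0
  ⇒ phys 0x4FCD3  [3 reads]
#4 VA=0x41C0ECD3 (r,kernel):
  TLB hit vpn=0x41C0E → PA=0x4FCD3
#5 VA=0x583008913 (r,kernel):
  L0 @0x34[22] → 0x51007  P=1,RW=1,US=1,PS=0
  L1 @0x51[24] → 0x55007  P=1,RW=1,US=1,PS=0
  L2 @0x55[8] → 0x57007  P=1,RW=1,US=1,PS=0
  ⇒ phys 0x57913  [3 reads]
#6 VA=0x743406DF6 (r,kernel):
  L0 @0x34[29] → 0x5B007  P=1,RW=1,US=1,PS=0
  L1 @0x5B[26] → 0x5E007  P=1,RW=1,US=1,PS=0
  L2 @0x5E[6] → 0x61007  P=1,RW=1,US=1,PS=0
  ⇒ phys 0x61DF6  [3 reads]

Access #6 fault: NONE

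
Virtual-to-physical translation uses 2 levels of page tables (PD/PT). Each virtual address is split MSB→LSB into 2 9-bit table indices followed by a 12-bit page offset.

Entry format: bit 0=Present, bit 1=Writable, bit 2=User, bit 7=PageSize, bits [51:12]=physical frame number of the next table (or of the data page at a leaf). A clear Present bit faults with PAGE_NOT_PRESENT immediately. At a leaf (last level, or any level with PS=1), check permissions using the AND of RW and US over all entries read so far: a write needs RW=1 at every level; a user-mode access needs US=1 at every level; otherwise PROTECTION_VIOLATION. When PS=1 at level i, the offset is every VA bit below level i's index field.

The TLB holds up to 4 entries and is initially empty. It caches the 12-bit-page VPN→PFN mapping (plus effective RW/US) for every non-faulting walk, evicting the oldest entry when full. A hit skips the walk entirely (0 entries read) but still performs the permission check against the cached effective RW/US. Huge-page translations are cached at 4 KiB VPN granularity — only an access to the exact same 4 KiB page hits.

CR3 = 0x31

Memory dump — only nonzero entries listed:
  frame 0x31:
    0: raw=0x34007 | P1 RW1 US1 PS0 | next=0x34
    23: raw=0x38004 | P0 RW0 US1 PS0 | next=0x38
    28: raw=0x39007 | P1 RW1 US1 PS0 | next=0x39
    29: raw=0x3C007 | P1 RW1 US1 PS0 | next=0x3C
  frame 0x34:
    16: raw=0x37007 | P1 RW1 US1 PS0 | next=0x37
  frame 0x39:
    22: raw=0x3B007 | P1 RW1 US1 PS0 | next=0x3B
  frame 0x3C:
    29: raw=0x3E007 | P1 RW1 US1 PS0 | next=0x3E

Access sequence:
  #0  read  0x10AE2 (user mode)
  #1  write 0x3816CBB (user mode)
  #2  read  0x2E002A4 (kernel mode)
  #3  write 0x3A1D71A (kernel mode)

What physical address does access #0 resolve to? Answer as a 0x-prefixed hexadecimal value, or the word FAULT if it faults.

Trace:
#0 VA=0x10AE2 (r,user):
  lvl0: tbl 0x31, slot 0 ⇒ 0x34007 (P1/RW1/US1/PS0)
  lvl1: tbl 0x34, slot 16 ⇒ 0x37007 (P1/RW1/US1/PS0)
  ⇒ phys 0x37AE2  [2 reads]
#1 VA=0x3816CBB (w,user):
  lvl0: tbl 0x31, slot 28 ⇒ 0x39007 (P1/RW1/US1/PS0)
  lvl1: tbl 0x39, slot 22 ⇒ 0x3B007 (P1/RW1/US1/PS0)
  ⇒ phys 0x3BCBB  [2 reads]
#2 VA=0x2E002A4 (r,kernel):
  lvl0: tbl 0x31, slot 23 ⇒ 0x38004 (P0/RW0/US1/PS0)
  ⇒ fault: PAGE_NOT_PRESENT  — 1 lookups
#3 VA=0x3A1D71A (w,kernel):
  lvl0: tbl 0x31, slot 29 ⇒ 0x3C007 (P1/RW1/US1/PS0)
  lvl1: tbl 0x3C, slot 29 ⇒ 0x3E007 (P1/RW1/US1/PS0)
  ⇒ phys 0x3E71A  [2 reads]

Access #0 PA: 0x37AE2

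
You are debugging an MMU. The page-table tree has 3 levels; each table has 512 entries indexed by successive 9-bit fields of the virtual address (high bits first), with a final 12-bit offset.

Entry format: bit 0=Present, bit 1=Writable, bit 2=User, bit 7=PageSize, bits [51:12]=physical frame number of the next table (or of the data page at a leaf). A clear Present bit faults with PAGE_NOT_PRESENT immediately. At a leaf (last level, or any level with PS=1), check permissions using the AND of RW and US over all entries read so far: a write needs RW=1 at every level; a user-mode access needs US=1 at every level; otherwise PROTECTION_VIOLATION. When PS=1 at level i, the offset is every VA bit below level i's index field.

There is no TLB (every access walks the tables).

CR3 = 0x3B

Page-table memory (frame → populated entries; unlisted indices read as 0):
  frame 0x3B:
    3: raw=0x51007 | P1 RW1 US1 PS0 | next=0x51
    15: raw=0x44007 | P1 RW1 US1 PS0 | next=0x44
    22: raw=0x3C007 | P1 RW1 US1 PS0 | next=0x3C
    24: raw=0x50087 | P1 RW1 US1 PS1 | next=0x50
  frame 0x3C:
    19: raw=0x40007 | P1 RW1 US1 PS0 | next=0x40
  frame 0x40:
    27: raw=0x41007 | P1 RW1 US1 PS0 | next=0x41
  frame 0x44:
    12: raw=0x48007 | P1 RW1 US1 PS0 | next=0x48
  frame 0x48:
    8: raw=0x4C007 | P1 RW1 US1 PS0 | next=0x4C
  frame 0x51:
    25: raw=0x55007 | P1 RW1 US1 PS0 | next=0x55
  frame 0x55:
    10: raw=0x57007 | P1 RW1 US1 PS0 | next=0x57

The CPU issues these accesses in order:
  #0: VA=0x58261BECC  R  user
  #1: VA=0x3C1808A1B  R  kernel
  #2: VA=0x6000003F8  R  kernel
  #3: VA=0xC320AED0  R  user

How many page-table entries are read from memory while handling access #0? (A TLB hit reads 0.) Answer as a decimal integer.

Walk each access:
#0 VA=0x58261BECC (r,user):
  L0: frame=0x3B idx=22 entry=0x3C007 [P=1 RW=1 US=1 PS=0]
  L1: frame=0x3C idx=19 entry=0x40007 [P=1 RW=1 US=1 PS=0]
  L2: frame=0x40 idx=27 entry=0x41007 [P=1 RW=1 US=1 PS=0]
  ✓ 0x41ECC  — 3 lookups
#1 VA=0x3C1808A1B (r,kernel):
  L0: frame=0x3B idx=15 entry=0x44007 [P=1 RW=1 US=1 PS=0]
  L1: frame=0x44 idx=12 entry=0x48007 [P=1 RW=1 US=1 PS=0]
  L2: frame=0x48 idx=8 entry=0x4C007 [P=1 RW=1 US=1 PS=0]
  ✓ 0x4CA1B  — 3 lookups
#2 VA=0x6000003F8 (r,kernel):
  L0: frame=0x3B idx=24 entry=0x50087 [P=1 RW=1 US=1 PS=1]
  ✓ 0x503F8 (huge @L0)  — 1 lookups
#3 VA=0xC320AED0 (r,user):
  L0: frame=0x3B idx=3 entry=0x51007 [P=1 RW=1 US=1 PS=0]
  L1: frame=0x51 idx=25 entry=0x55007 [P=1 RW=1 US=1 PS=0]
  L2: frame=0x55 idx=10 entry=0x57007 [P=1 RW=1 US=1 PS=0]
  ✓ 0x57ED0  — 3 lookups

Entries read for #0: 3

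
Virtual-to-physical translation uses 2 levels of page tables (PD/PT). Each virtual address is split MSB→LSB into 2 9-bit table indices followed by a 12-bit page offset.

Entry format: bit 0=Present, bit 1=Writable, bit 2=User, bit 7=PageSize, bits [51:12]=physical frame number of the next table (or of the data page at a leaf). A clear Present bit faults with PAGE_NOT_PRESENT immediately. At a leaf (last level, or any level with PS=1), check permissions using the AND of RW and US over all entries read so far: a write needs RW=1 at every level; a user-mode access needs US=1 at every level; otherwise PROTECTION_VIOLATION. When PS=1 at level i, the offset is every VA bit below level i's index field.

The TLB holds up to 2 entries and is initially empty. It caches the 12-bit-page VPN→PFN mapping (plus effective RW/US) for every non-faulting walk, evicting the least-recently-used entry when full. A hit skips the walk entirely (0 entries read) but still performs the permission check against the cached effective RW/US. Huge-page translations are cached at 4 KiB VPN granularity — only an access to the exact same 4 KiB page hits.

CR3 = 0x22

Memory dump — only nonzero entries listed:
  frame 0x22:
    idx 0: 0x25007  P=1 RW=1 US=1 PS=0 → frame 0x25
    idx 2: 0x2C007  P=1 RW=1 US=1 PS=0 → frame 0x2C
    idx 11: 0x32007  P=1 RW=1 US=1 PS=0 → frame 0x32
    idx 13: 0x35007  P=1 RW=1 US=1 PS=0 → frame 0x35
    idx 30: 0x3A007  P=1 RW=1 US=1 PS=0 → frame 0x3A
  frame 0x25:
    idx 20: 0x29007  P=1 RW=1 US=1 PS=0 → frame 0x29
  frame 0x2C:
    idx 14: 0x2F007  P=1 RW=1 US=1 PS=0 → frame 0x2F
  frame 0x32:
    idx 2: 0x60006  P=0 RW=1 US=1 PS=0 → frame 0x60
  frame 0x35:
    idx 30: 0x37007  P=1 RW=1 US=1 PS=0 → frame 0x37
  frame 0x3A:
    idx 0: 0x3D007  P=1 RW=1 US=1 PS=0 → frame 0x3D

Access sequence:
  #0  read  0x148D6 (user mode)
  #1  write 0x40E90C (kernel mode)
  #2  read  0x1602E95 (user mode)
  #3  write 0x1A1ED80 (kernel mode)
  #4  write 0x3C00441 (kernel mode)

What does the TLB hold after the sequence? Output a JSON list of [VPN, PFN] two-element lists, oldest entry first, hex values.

Per-access translation:
#0 VA=0x148D6 (r,user):
  L0: frame=0x22 idx=0 entry=0x25007 [P=1 RW=1 US=1 PS=0]
  L1: frame=0x25 idx=20 entry=0x29007 [P=1 RW=1 US=1 PS=0]
  ✓ 0x298D6  — 2 lookups
#1 VA=0x40E90C (w,kernel):
  L0: frame=0x22 idx=2 entry=0x2C007 [P=1 RW=1 US=1 PS=0]
  L1: frame=0x2C idx=14 entry=0x2F007 [P=1 RW=1 US=1 PS=0]
  ✓ 0x2F90C  — 2 lookups
#2 VA=0x1602E95 (r,user):
  L0: frame=0x22 idx=11 entry=0x32007 [P=1 RW=1 US=1 PS=0]
  L1: frame=0x32 idx=2 entry=0x60006 [P=0 RW=1 US=1 PS=0]
  → PAGE_NOT_PRESENT  (2 entries read)
#3 VA=0x1A1ED80 (w,kernel):
  L0: frame=0x22 idx=13 entry=0x35007 [P=1 RW=1 US=1 PS=0]
  L1: frame=0x35 idx=30 entry=0x37007 [P=1 RW=1 US=1 PS=0]
  ✓ 0x37D80  — 2 lookups
#4 VA=0x3C00441 (w,kernel):
  L0: frame=0x22 idx=30 entry=0x3A007 [P=1 RW=1 US=1 PS=0]
  L1: frame=0x3A idx=0 entry=0x3D007 [P=1 RW=1 US=1 PS=0]
  ✓ 0x3D441  — 2 lookups

TLB: [["0x1A1E", "0x37"], ["0x3C00", "0x3D"]]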